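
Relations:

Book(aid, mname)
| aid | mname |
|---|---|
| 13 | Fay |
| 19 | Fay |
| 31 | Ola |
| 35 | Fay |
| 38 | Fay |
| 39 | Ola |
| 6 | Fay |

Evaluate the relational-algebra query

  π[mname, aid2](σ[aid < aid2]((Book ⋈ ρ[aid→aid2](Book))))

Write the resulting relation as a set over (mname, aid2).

{(Fay, 13), (Fay, 19), (Fay, 35), (Fay, 38), (Ola, 39)}

ρ[aid→aid2]: schema becomes (aid2, mname); tuples unchanged.
Joining Book and ρ[aid→aid2](Book) on mname yields {(13, Fay, 13), (13, Fay, 19), (13, Fay, 35), (13, Fay, 38), (13, Fay, 6), (19, Fay, 13), (19, Fay, 19), (19, Fay, 35), (19, Fay, 38), (19, Fay, 6), (31, Ola, 31), (31, Ola, 39), (35, Fay, 13), (35, Fay, 19), (35, Fay, 35), (35, Fay, 38), (35, Fay, 6), (38, Fay, 13), (38, Fay, 19), (38, Fay, 35), (38, Fay, 38), (38, Fay, 6), (39, Ola, 31), (39, Ola, 39), (6, Fay, 13), (6, Fay, 19), (6, Fay, 35), (6, Fay, 38), (6, Fay, 6)}.
σ[aid < aid2]: keep tuples satisfying aid < aid2 → {(13, Fay, 19), (13, Fay, 35), (13, Fay, 38), (19, Fay, 35), (19, Fay, 38), (31, Ola, 39), (35, Fay, 38), (6, Fay, 13), (6, Fay, 19), (6, Fay, 35), (6, Fay, 38)}
Projecting to mname, aid2 (6 duplicate(s) eliminated): {(Fay, 13), (Fay, 19), (Fay, 35), (Fay, 38), (Ola, 39)}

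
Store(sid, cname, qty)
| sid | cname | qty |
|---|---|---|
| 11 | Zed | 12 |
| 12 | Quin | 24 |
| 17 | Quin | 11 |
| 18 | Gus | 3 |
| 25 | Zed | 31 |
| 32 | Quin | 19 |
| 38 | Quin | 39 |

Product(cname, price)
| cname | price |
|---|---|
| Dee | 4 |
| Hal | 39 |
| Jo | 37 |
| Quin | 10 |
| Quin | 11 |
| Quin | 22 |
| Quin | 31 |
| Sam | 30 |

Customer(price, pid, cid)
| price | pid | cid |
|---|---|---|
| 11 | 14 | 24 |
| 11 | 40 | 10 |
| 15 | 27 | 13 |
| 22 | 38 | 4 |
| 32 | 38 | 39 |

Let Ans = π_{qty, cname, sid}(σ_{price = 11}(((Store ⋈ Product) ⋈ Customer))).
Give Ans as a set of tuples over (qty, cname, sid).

{(11, Quin, 17), (19, Quin, 32), (24, Quin, 12), (39, Quin, 38)}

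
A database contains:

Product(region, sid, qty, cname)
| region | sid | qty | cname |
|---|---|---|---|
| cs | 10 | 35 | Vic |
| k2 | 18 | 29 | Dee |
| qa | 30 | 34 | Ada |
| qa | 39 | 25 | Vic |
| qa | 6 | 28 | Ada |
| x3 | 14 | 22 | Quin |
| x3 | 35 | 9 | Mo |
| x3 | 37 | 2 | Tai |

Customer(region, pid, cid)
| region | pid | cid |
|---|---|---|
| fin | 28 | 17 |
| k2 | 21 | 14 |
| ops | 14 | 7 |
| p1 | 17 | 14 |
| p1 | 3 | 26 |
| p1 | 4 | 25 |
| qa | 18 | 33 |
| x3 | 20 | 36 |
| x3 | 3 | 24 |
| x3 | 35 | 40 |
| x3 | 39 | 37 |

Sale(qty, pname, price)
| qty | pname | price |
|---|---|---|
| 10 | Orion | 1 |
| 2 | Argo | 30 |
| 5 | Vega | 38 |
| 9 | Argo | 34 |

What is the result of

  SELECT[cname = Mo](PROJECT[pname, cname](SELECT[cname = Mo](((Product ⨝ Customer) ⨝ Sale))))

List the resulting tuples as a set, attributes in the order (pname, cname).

Joining Product and Customer on region yields {(k2, 18, 29, Dee, 21, 14), (qa, 30, 34, Ada, 18, 33), (qa, 39, 25, Vic, 18, 33), (qa, 6, 28, Ada, 18, 33), (x3, 14, 22, Quin, 20, 36), (x3, 14, 22, Quin, 3, 24), (x3, 14, 22, Quin, 35, 40), (x3, 14, 22, Quin, 39, 37), (x3, 35, 9, Mo, 20, 36), (x3, 35, 9, Mo, 3, 24), (x3, 35, 9, Mo, 35, 40), (x3, 35, 9, Mo, 39, 37), (x3, 37, 2, Tai, 20, 36), (x3, 37, 2, Tai, 3, 24), (x3, 37, 2, Tai, 35, 40), (x3, 37, 2, Tai, 39, 37)}.
Joining (Product ⨝ Customer) and Sale on qty yields {(x3, 35, 9, Mo, 20, 36, Argo, 34), (x3, 35, 9, Mo, 3, 24, Argo, 34), (x3, 35, 9, Mo, 35, 40, Argo, 34), (x3, 35, 9, Mo, 39, 37, Argo, 34), (x3, 37, 2, Tai, 20, 36, Argo, 30), (x3, 37, 2, Tai, 3, 24, Argo, 30), (x3, 37, 2, Tai, 35, 40, Argo, 30), (x3, 37, 2, Tai, 39, 37, Argo, 30)}.
Apply σ_{cname = Mo}; surviving tuples: {(x3, 35, 9, Mo, 20, 36, Argo, 34), (x3, 35, 9, Mo, 3, 24, Argo, 34), (x3, 35, 9, Mo, 35, 40, Argo, 34), (x3, 35, 9, Mo, 39, 37, Argo, 34)}
π_{pname, cname} gives {(Argo, Mo)} (3 duplicate(s) eliminated).
Apply σ_{cname = Mo}; surviving tuples: {(Argo, Mo)}

{(Argo, Mo)}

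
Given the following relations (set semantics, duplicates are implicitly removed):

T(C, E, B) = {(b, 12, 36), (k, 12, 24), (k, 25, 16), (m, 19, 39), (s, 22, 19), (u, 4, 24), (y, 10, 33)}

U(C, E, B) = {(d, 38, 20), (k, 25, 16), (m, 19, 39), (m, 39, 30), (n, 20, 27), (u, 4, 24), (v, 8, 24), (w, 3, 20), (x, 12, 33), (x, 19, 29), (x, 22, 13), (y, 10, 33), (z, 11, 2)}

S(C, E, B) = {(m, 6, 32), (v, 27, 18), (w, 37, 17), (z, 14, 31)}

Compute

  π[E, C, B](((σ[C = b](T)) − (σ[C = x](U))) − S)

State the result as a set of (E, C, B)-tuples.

{(12, b, 36)}

σ[C = b]: keep tuples satisfying C = b → {(b, 12, 36)}
σ[C = x]: keep tuples satisfying C = x → {(x, 12, 33), (x, 19, 29), (x, 22, 13)}
Set difference of the two operands is {(b, 12, 36)}.
Set difference of the two operands is {(b, 12, 36)}.
π_{E, C, B} gives {(12, b, 36)}.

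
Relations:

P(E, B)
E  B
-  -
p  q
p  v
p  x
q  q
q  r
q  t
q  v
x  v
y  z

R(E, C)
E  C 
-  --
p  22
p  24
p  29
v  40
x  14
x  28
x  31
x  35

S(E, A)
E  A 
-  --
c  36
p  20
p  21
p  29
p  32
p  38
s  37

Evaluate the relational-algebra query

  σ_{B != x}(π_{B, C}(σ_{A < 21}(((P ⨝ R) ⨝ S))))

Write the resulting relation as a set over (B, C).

Natural join on E: {(p, q, 22), (p, q, 24), (p, q, 29), (p, v, 22), (p, v, 24), (p, v, 29), (p, x, 22), (p, x, 24), (p, x, 29), (x, v, 14), (x, v, 28), (x, v, 31), (x, v, 35)}
Natural join on E: {(p, q, 22, 20), (p, q, 22, 21), (p, q, 22, 29), (p, q, 22, 32), (p, q, 22, 38), (p, q, 24, 20), (p, q, 24, 21), (p, q, 24, 29), (p, q, 24, 32), (p, q, 24, 38), (p, q, 29, 20), (p, q, 29, 21), (p, q, 29, 29), (p, q, 29, 32), (p, q, 29, 38), (p, v, 22, 20), (p, v, 22, 21), (p, v, 22, 29), (p, v, 22, 32), (p, v, 22, 38), (p, v, 24, 20), (p, v, 24, 21), (p, v, 24, 29), (p, v, 24, 32), (p, v, 24, 38), (p, v, 29, 20), (p, v, 29, 21), (p, v, 29, 29), (p, v, 29, 32), (p, v, 29, 38), (p, x, 22, 20), (p, x, 22, 21), (p, x, 22, 29), (p, x, 22, 32), (p, x, 22, 38), (p, x, 24, 20), (p, x, 24, 21), (p, x, 24, 29), (p, x, 24, 32), (p, x, 24, 38), (p, x, 29, 20), (p, x, 29, 21), (p, x, 29, 29), (p, x, 29, 32), (p, x, 29, 38)}
Apply σ_{A < 21}; surviving tuples: {(p, q, 22, 20), (p, q, 24, 20), (p, q, 29, 20), (p, v, 22, 20), (p, v, 24, 20), (p, v, 29, 20), (p, x, 22, 20), (p, x, 24, 20), (p, x, 29, 20)}
π_{B, C} gives {(q, 22), (q, 24), (q, 29), (v, 22), (v, 24), (v, 29), (x, 22), (x, 24), (x, 29)}.
Apply σ_{B != x}; surviving tuples: {(q, 22), (q, 24), (q, 29), (v, 22), (v, 24), (v, 29)}

{(q, 22), (q, 24), (q, 29), (v, 22), (v, 24), (v, 29)}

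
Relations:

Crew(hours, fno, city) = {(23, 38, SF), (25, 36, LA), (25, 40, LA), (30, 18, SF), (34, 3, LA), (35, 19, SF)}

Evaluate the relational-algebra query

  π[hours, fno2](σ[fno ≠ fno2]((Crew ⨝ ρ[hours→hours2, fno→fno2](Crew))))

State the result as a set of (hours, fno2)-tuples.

ρ[hours→hours2, fno→fno2]: schema becomes (hours2, fno2, city); tuples unchanged.
Joining Crew and ρ[hours→hours2, fno→fno2](Crew) on city yields {(23, 38, SF, 23, 38), (23, 38, SF, 30, 18), (23, 38, SF, 35, 19), (25, 36, LA, 25, 36), (25, 36, LA, 25, 40), (25, 36, LA, 34, 3), (25, 40, LA, 25, 36), (25, 40, LA, 25, 40), (25, 40, LA, 34, 3), (30, 18, SF, 23, 38), (30, 18, SF, 30, 18), (30, 18, SF, 35, 19), (34, 3, LA, 25, 36), (34, 3, LA, 25, 40), (34, 3, LA, 34, 3), (35, 19, SF, 23, 38), (35, 19, SF, 30, 18), (35, 19, SF, 35, 19)}.
Selection fno ≠ fno2: {(23, 38, SF, 30, 18), (23, 38, SF, 35, 19), (25, 36, LA, 25, 40), (25, 36, LA, 34, 3), (25, 40, LA, 25, 36), (25, 40, LA, 34, 3), (30, 18, SF, 23, 38), (30, 18, SF, 35, 19), (34, 3, LA, 25, 36), (34, 3, LA, 25, 40), (35, 19, SF, 23, 38), (35, 19, SF, 30, 18)}
Keep only column(s) hours, fno2 (1 duplicate(s) eliminated): {(23, 18), (23, 19), (25, 3), (25, 36), (25, 40), (30, 19), (30, 38), (34, 36), (34, 40), (35, 18), (35, 38)}

{(23, 18), (23, 19), (25, 3), (25, 36), (25, 40), (30, 19), (30, 38), (34, 36), (34, 40), (35, 18), (35, 38)}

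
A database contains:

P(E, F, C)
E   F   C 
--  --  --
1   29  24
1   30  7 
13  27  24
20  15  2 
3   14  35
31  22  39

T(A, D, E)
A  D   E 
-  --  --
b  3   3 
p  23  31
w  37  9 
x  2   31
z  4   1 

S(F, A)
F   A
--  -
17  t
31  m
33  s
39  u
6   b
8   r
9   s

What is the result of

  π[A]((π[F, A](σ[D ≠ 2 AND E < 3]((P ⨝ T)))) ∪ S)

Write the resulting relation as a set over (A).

{b, m, r, s, t, u, z}

Joining P and T on E yields {(1, 29, 24, z, 4), (1, 30, 7, z, 4), (3, 14, 35, b, 3), (31, 22, 39, p, 23), (31, 22, 39, x, 2)}.
σ[D ≠ 2 AND E < 3]: keep tuples satisfying D ≠ 2 AND E < 3 → {(1, 29, 24, z, 4), (1, 30, 7, z, 4)}
Projecting to F, A: {(29, z), (30, z)}
Taking the union: {(17, t), (29, z), (30, z), (31, m), (33, s), (39, u), (6, b), (8, r), (9, s)}
Projecting to A (2 duplicate(s) eliminated): {b, m, r, s, t, u, z}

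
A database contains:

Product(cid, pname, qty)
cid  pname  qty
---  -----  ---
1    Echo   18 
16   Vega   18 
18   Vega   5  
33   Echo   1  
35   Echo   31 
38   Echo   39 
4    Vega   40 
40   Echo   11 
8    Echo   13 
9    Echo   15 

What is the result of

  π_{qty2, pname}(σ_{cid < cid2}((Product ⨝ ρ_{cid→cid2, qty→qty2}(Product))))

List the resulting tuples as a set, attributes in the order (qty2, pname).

{(1, Echo), (11, Echo), (13, Echo), (15, Echo), (18, Vega), (31, Echo), (39, Echo), (5, Vega)}

ρ[cid→cid2, qty→qty2]: schema becomes (cid2, pname, qty2); tuples unchanged.
Natural join on pname: {(1, Echo, 18, 1, 18), (1, Echo, 18, 33, 1), (1, Echo, 18, 35, 31), (1, Echo, 18, 38, 39), (1, Echo, 18, 40, 11), (1, Echo, 18, 8, 13), (1, Echo, 18, 9, 15), (16, Vega, 18, 16, 18), (16, Vega, 18, 18, 5), (16, Vega, 18, 4, 40), (18, Vega, 5, 16, 18), (18, Vega, 5, 18, 5), (18, Vega, 5, 4, 40), (33, Echo, 1, 1, 18), (33, Echo, 1, 33, 1), (33, Echo, 1, 35, 31), (33, Echo, 1, 38, 39), (33, Echo, 1, 40, 11), (33, Echo, 1, 8, 13), (33, Echo, 1, 9, 15), (35, Echo, 31, 1, 18), (35, Echo, 31, 33, 1), (35, Echo, 31, 35, 31), (35, Echo, 31, 38, 39), (35, Echo, 31, 40, 11), (35, Echo, 31, 8, 13), (35, Echo, 31, 9, 15), (38, Echo, 39, 1, 18), (38, Echo, 39, 33, 1), (38, Echo, 39, 35, 31), (38, Echo, 39, 38, 39), (38, Echo, 39, 40, 11), (38, Echo, 39, 8, 13), (38, Echo, 39, 9, 15), (4, Vega, 40, 16, 18), (4, Vega, 40, 18, 5), (4, Vega, 40, 4, 40), (40, Echo, 11, 1, 18), (40, Echo, 11, 33, 1), (40, Echo, 11, 35, 31), (40, Echo, 11, 38, 39), (40, Echo, 11, 40, 11), (40, Echo, 11, 8, 13), (40, Echo, 11, 9, 15), (8, Echo, 13, 1, 18), (8, Echo, 13, 33, 1), (8, Echo, 13, 35, 31), (8, Echo, 13, 38, 39), (8, Echo, 13, 40, 11), (8, Echo, 13, 8, 13), (8, Echo, 13, 9, 15), (9, Echo, 15, 1, 18), (9, Echo, 15, 33, 1), (9, Echo, 15, 35, 31), (9, Echo, 15, 38, 39), (9, Echo, 15, 40, 11), (9, Echo, 15, 8, 13), (9, Echo, 15, 9, 15)}
σ[cid < cid2]: keep tuples satisfying cid < cid2 → {(1, Echo, 18, 33, 1), (1, Echo, 18, 35, 31), (1, Echo, 18, 38, 39), (1, Echo, 18, 40, 11), (1, Echo, 18, 8, 13), (1, Echo, 18, 9, 15), (16, Vega, 18, 18, 5), (33, Echo, 1, 35, 31), (33, Echo, 1, 38, 39), (33, Echo, 1, 40, 11), (35, Echo, 31, 38, 39), (35, Echo, 31, 40, 11), (38, Echo, 39, 40, 11), (4, Vega, 40, 16, 18), (4, Vega, 40, 18, 5), (8, Echo, 13, 33, 1), (8, Echo, 13, 35, 31), (8, Echo, 13, 38, 39), (8, Echo, 13, 40, 11), (8, Echo, 13, 9, 15), (9, Echo, 15, 33, 1), (9, Echo, 15, 35, 31), (9, Echo, 15, 38, 39), (9, Echo, 15, 40, 11)}
π_{qty2, pname} gives {(1, Echo), (11, Echo), (13, Echo), (15, Echo), (18, Vega), (31, Echo), (39, Echo), (5, Vega)} (16 duplicate(s) eliminated).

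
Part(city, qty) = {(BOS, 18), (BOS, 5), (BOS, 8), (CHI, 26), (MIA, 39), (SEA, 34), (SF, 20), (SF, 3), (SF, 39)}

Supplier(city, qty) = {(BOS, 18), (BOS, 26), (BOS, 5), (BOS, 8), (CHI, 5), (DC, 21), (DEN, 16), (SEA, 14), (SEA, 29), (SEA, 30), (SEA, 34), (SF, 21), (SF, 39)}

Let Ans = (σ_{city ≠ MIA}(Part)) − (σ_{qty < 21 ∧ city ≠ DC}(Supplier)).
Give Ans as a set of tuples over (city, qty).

{(CHI, 26), (SEA, 34), (SF, 20), (SF, 3), (SF, 39)}

Selection city ≠ MIA: {(BOS, 18), (BOS, 5), (BOS, 8), (CHI, 26), (SEA, 34), (SF, 20), (SF, 3), (SF, 39)}
Selection qty < 21 ∧ city ≠ DC: {(BOS, 18), (BOS, 5), (BOS, 8), (CHI, 5), (DEN, 16), (SEA, 14)}
Taking the difference: {(CHI, 26), (SEA, 34), (SF, 20), (SF, 3), (SF, 39)}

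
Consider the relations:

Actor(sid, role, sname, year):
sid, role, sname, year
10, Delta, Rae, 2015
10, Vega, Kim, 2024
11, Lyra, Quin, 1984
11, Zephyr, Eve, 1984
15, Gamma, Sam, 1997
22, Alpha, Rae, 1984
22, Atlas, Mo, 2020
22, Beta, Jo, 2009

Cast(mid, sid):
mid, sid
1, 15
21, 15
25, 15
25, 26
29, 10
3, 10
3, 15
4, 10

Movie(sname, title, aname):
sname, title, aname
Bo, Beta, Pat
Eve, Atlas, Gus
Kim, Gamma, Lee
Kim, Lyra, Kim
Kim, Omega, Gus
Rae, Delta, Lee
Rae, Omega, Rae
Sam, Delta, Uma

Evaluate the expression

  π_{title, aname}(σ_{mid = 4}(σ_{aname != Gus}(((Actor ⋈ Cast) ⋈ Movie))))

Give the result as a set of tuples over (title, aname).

{(Delta, Lee), (Gamma, Lee), (Lyra, Kim), (Omega, Rae)}

Actor ⋈ Cast (natural join on sid): {(10, Delta, Rae, 2015, 29), (10, Delta, Rae, 2015, 3), (10, Delta, Rae, 2015, 4), (10, Vega, Kim, 2024, 29), (10, Vega, Kim, 2024, 3), (10, Vega, Kim, 2024, 4), (15, Gamma, Sam, 1997, 1), (15, Gamma, Sam, 1997, 21), (15, Gamma, Sam, 1997, 25), (15, Gamma, Sam, 1997, 3)}
(Actor ⋈ Cast) ⋈ Movie (natural join on sname): {(10, Delta, Rae, 2015, 29, Delta, Lee), (10, Delta, Rae, 2015, 29, Omega, Rae), (10, Delta, Rae, 2015, 3, Delta, Lee), (10, Delta, Rae, 2015, 3, Omega, Rae), (10, Delta, Rae, 2015, 4, Delta, Lee), (10, Delta, Rae, 2015, 4, Omega, Rae), (10, Vega, Kim, 2024, 29, Gamma, Lee), (10, Vega, Kim, 2024, 29, Lyra, Kim), (10, Vega, Kim, 2024, 29, Omega, Gus), (10, Vega, Kim, 2024, 3, Gamma, Lee), (10, Vega, Kim, 2024, 3, Lyra, Kim), (10, Vega, Kim, 2024, 3, Omega, Gus), (10, Vega, Kim, 2024, 4, Gamma, Lee), (10, Vega, Kim, 2024, 4, Lyra, Kim), (10, Vega, Kim, 2024, 4, Omega, Gus), (15, Gamma, Sam, 1997, 1, Delta, Uma), (15, Gamma, Sam, 1997, 21, Delta, Uma), (15, Gamma, Sam, 1997, 25, Delta, Uma), (15, Gamma, Sam, 1997, 3, Delta, Uma)}
Apply σ_{aname != Gus}; surviving tuples: {(10, Delta, Rae, 2015, 29, Delta, Lee), (10, Delta, Rae, 2015, 29, Omega, Rae), (10, Delta, Rae, 2015, 3, Delta, Lee), (10, Delta, Rae, 2015, 3, Omega, Rae), (10, Delta, Rae, 2015, 4, Delta, Lee), (10, Delta, Rae, 2015, 4, Omega, Rae), (10, Vega, Kim, 2024, 29, Gamma, Lee), (10, Vega, Kim, 2024, 29, Lyra, Kim), (10, Vega, Kim, 2024, 3, Gamma, Lee), (10, Vega, Kim, 2024, 3, Lyra, Kim), (10, Vega, Kim, 2024, 4, Gamma, Lee), (10, Vega, Kim, 2024, 4, Lyra, Kim), (15, Gamma, Sam, 1997, 1, Delta, Uma), (15, Gamma, Sam, 1997, 21, Delta, Uma), (15, Gamma, Sam, 1997, 25, Delta, Uma), (15, Gamma, Sam, 1997, 3, Delta, Uma)}
Apply σ_{mid = 4}; surviving tuples: {(10, Delta, Rae, 2015, 4, Delta, Lee), (10, Delta, Rae, 2015, 4, Omega, Rae), (10, Vega, Kim, 2024, 4, Gamma, Lee), (10, Vega, Kim, 2024, 4, Lyra, Kim)}
Keep only column(s) title, aname: {(Delta, Lee), (Gamma, Lee), (Lyra, Kim), (Omega, Rae)}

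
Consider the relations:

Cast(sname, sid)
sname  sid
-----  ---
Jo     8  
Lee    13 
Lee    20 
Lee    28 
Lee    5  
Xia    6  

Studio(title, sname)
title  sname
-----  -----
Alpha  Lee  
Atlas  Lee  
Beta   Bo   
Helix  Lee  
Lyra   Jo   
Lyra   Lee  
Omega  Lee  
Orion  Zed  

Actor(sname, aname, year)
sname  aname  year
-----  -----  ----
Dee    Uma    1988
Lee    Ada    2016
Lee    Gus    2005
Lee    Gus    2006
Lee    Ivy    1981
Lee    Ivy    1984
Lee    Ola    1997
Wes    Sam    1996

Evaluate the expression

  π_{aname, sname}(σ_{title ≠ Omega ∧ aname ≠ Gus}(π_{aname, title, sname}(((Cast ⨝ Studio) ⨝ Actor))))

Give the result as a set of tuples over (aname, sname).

{(Ada, Lee), (Ivy, Lee), (Ola, Lee)}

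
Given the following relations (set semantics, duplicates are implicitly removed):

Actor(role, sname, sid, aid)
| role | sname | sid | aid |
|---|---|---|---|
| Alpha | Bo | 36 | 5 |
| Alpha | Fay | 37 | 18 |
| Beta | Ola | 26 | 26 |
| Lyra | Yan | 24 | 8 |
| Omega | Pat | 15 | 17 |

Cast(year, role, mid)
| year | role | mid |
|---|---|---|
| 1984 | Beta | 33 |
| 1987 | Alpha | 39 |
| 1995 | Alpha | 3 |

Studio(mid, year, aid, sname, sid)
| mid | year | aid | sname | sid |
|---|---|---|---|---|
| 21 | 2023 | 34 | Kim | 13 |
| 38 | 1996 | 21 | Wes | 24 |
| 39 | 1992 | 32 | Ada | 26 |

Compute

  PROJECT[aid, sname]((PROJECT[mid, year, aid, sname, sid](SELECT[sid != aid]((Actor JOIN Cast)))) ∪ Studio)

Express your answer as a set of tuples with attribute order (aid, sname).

Actor ⋈ Cast (natural join on role): {(Alpha, Bo, 36, 5, 1987, 39), (Alpha, Bo, 36, 5, 1995, 3), (Alpha, Fay, 37, 18, 1987, 39), (Alpha, Fay, 37, 18, 1995, 3), (Beta, Ola, 26, 26, 1984, 33)}
Apply σ_{sid != aid}; surviving tuples: {(Alpha, Bo, 36, 5, 1987, 39), (Alpha, Bo, 36, 5, 1995, 3), (Alpha, Fay, 37, 18, 1987, 39), (Alpha, Fay, 37, 18, 1995, 3)}
Projecting to mid, year, aid, sname, sid: {(3, 1995, 18, Fay, 37), (3, 1995, 5, Bo, 36), (39, 1987, 18, Fay, 37), (39, 1987, 5, Bo, 36)}
Set union of the two operands is {(21, 2023, 34, Kim, 13), (3, 1995, 18, Fay, 37), (3, 1995, 5, Bo, 36), (38, 1996, 21, Wes, 24), (39, 1987, 18, Fay, 37), (39, 1987, 5, Bo, 36), (39, 1992, 32, Ada, 26)}.
Projecting to aid, sname (2 duplicate(s) eliminated): {(18, Fay), (21, Wes), (32, Ada), (34, Kim), (5, Bo)}

{(18, Fay), (21, Wes), (32, Ada), (34, Kim), (5, Bo)}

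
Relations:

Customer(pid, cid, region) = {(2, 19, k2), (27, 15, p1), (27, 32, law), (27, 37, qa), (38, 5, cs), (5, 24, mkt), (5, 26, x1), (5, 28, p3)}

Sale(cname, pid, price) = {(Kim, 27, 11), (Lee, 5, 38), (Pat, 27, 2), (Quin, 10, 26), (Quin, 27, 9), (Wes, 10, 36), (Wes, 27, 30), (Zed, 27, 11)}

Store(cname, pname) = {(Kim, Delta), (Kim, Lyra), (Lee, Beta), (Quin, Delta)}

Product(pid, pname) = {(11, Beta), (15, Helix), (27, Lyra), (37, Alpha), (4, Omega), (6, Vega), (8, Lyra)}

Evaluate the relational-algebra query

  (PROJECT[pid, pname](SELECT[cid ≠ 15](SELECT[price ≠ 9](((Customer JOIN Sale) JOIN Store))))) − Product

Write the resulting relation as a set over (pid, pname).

{(27, Delta), (5, Beta)}

Natural join on pid: {(27, 15, p1, Kim, 11), (27, 15, p1, Pat, 2), (27, 15, p1, Quin, 9), (27, 15, p1, Wes, 30), (27, 15, p1, Zed, 11), (27, 32, law, Kim, 11), (27, 32, law, Pat, 2), (27, 32, law, Quin, 9), (27, 32, law, Wes, 30), (27, 32, law, Zed, 11), (27, 37, qa, Kim, 11), (27, 37, qa, Pat, 2), (27, 37, qa, Quin, 9), (27, 37, qa, Wes, 30), (27, 37, qa, Zed, 11), (5, 24, mkt, Lee, 38), (5, 26, x1, Lee, 38), (5, 28, p3, Lee, 38)}
Natural join on cname: {(27, 15, p1, Kim, 11, Delta), (27, 15, p1, Kim, 11, Lyra), (27, 15, p1, Quin, 9, Delta), (27, 32, law, Kim, 11, Delta), (27, 32, law, Kim, 11, Lyra), (27, 32, law, Quin, 9, Delta), (27, 37, qa, Kim, 11, Delta), (27, 37, qa, Kim, 11, Lyra), (27, 37, qa, Quin, 9, Delta), (5, 24, mkt, Lee, 38, Beta), (5, 26, x1, Lee, 38, Beta), (5, 28, p3, Lee, 38, Beta)}
Apply σ_{price ≠ 9}; surviving tuples: {(27, 15, p1, Kim, 11, Delta), (27, 15, p1, Kim, 11, Lyra), (27, 32, law, Kim, 11, Delta), (27, 32, law, Kim, 11, Lyra), (27, 37, qa, Kim, 11, Delta), (27, 37, qa, Kim, 11, Lyra), (5, 24, mkt, Lee, 38, Beta), (5, 26, x1, Lee, 38, Beta), (5, 28, p3, Lee, 38, Beta)}
Apply σ_{cid ≠ 15}; surviving tuples: {(27, 32, law, Kim, 11, Delta), (27, 32, law, Kim, 11, Lyra), (27, 37, qa, Kim, 11, Delta), (27, 37, qa, Kim, 11, Lyra), (5, 24, mkt, Lee, 38, Beta), (5, 26, x1, Lee, 38, Beta), (5, 28, p3, Lee, 38, Beta)}
Projecting to pid, pname (4 duplicate(s) eliminated): {(27, Delta), (27, Lyra), (5, Beta)}
Difference: {(27, Delta), (27, Lyra), (5, Beta)} with {(11, Beta), (15, Helix), (27, Lyra), (37, Alpha), (4, Omega), (6, Vega), (8, Lyra)} → {(27, Delta), (5, Beta)}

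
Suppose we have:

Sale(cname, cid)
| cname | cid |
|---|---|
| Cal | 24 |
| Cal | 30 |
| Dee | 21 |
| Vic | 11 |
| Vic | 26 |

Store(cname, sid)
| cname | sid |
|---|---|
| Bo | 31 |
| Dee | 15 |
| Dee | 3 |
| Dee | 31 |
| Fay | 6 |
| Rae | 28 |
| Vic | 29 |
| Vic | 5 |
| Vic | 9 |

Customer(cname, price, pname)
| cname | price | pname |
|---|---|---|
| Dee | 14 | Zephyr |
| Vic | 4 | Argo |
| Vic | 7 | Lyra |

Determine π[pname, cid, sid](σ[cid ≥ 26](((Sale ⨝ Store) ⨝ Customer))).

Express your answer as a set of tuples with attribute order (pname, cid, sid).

Natural join on cname: {(Dee, 21, 15), (Dee, 21, 3), (Dee, 21, 31), (Vic, 11, 29), (Vic, 11, 5), (Vic, 11, 9), (Vic, 26, 29), (Vic, 26, 5), (Vic, 26, 9)}
Natural join on cname: {(Dee, 21, 15, 14, Zephyr), (Dee, 21, 3, 14, Zephyr), (Dee, 21, 31, 14, Zephyr), (Vic, 11, 29, 4, Argo), (Vic, 11, 29, 7, Lyra), (Vic, 11, 5, 4, Argo), (Vic, 11, 5, 7, Lyra), (Vic, 11, 9, 4, Argo), (Vic, 11, 9, 7, Lyra), (Vic, 26, 29, 4, Argo), (Vic, 26, 29, 7, Lyra), (Vic, 26, 5, 4, Argo), (Vic, 26, 5, 7, Lyra), (Vic, 26, 9, 4, Argo), (Vic, 26, 9, 7, Lyra)}
Apply σ_{cid ≥ 26}; surviving tuples: {(Vic, 26, 29, 4, Argo), (Vic, 26, 29, 7, Lyra), (Vic, 26, 5, 4, Argo), (Vic, 26, 5, 7, Lyra), (Vic, 26, 9, 4, Argo), (Vic, 26, 9, 7, Lyra)}
π[pname, cid, sid]: project onto (pname, cid, sid) → {(Argo, 26, 29), (Argo, 26, 5), (Argo, 26, 9), (Lyra, 26, 29), (Lyra, 26, 5), (Lyra, 26, 9)}

{(Argo, 26, 29), (Argo, 26, 5), (Argo, 26, 9), (Lyra, 26, 29), (Lyra, 26, 5), (Lyra, 26, 9)}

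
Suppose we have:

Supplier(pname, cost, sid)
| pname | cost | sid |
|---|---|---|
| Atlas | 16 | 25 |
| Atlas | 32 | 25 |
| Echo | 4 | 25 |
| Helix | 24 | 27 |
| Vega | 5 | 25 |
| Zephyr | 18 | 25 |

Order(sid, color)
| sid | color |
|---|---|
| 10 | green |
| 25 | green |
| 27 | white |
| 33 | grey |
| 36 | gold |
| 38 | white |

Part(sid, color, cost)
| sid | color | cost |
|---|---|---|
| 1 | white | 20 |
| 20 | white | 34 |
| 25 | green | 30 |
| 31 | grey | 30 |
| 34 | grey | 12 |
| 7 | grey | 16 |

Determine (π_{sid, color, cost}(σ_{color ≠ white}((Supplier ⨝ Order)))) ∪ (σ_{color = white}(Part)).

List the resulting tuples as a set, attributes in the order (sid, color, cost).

Natural join on sid: {(Atlas, 16, 25, green), (Atlas, 32, 25, green), (Echo, 4, 25, green), (Helix, 24, 27, white), (Vega, 5, 25, green), (Zephyr, 18, 25, green)}
σ[color ≠ white]: keep tuples satisfying color ≠ white → {(Atlas, 16, 25, green), (Atlas, 32, 25, green), (Echo, 4, 25, green), (Vega, 5, 25, green), (Zephyr, 18, 25, green)}
π_{sid, color, cost} gives {(25, green, 16), (25, green, 18), (25, green, 32), (25, green, 4), (25, green, 5)}.
σ[color = white]: keep tuples satisfying color = white → {(1, white, 20), (20, white, 34)}
Set union of the two operands is {(1, white, 20), (20, white, 34), (25, green, 16), (25, green, 18), (25, green, 32), (25, green, 4), (25, green, 5)}.

{(1, white, 20), (20, white, 34), (25, green, 16), (25, green, 18), (25, green, 32), (25, green, 4), (25, green, 5)}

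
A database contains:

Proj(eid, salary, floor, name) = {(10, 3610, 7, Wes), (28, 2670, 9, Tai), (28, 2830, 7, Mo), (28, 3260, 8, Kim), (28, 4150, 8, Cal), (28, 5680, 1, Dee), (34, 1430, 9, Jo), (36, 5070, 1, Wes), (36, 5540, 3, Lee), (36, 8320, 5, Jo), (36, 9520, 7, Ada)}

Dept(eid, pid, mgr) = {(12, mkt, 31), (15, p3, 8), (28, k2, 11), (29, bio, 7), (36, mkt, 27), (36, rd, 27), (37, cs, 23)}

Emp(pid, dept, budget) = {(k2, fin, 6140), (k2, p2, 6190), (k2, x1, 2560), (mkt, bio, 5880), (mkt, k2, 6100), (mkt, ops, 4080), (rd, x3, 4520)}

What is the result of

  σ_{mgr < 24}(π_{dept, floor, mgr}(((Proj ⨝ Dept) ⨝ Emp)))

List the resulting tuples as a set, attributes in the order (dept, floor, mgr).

Joining Proj and Dept on eid yields {(28, 2670, 9, Tai, k2, 11), (28, 2830, 7, Mo, k2, 11), (28, 3260, 8, Kim, k2, 11), (28, 4150, 8, Cal, k2, 11), (28, 5680, 1, Dee, k2, 11), (36, 5070, 1, Wes, mkt, 27), (36, 5070, 1, Wes, rd, 27), (36, 5540, 3, Lee, mkt, 27), (36, 5540, 3, Lee, rd, 27), (36, 8320, 5, Jo, mkt, 27), (36, 8320, 5, Jo, rd, 27), (36, 9520, 7, Ada, mkt, 27), (36, 9520, 7, Ada, rd, 27)}.
Joining (Proj ⨝ Dept) and Emp on pid yields {(28, 2670, 9, Tai, k2, 11, fin, 6140), (28, 2670, 9, Tai, k2, 11, p2, 6190), (28, 2670, 9, Tai, k2, 11, x1, 2560), (28, 2830, 7, Mo, k2, 11, fin, 6140), (28, 2830, 7, Mo, k2, 11, p2, 6190), (28, 2830, 7, Mo, k2, 11, x1, 2560), (28, 3260, 8, Kim, k2, 11, fin, 6140), (28, 3260, 8, Kim, k2, 11, p2, 6190), (28, 3260, 8, Kim, k2, 11, x1, 2560), (28, 4150, 8, Cal, k2, 11, fin, 6140), (28, 4150, 8, Cal, k2, 11, p2, 6190), (28, 4150, 8, Cal, k2, 11, x1, 2560), (28, 5680, 1, Dee, k2, 11, fin, 6140), (28, 5680, 1, Dee, k2, 11, p2, 6190), (28, 5680, 1, Dee, k2, 11, x1, 2560), (36, 5070, 1, Wes, mkt, 27, bio, 5880), (36, 5070, 1, Wes, mkt, 27, k2, 6100), (36, 5070, 1, Wes, mkt, 27, ops, 4080), (36, 5070, 1, Wes, rd, 27, x3, 4520), (36, 5540, 3, Lee, mkt, 27, bio, 5880), (36, 5540, 3, Lee, mkt, 27, k2, 6100), (36, 5540, 3, Lee, mkt, 27, ops, 4080), (36, 5540, 3, Lee, rd, 27, x3, 4520), (36, 8320, 5, Jo, mkt, 27, bio, 5880), (36, 8320, 5, Jo, mkt, 27, k2, 6100), (36, 8320, 5, Jo, mkt, 27, ops, 4080), (36, 8320, 5, Jo, rd, 27, x3, 4520), (36, 9520, 7, Ada, mkt, 27, bio, 5880), (36, 9520, 7, Ada, mkt, 27, k2, 6100), (36, 9520, 7, Ada, mkt, 27, ops, 4080), (36, 9520, 7, Ada, rd, 27, x3, 4520)}.
Keep only column(s) dept, floor, mgr (3 duplicate(s) eliminated): {(bio, 1, 27), (bio, 3, 27), (bio, 5, 27), (bio, 7, 27), (fin, 1, 11), (fin, 7, 11), (fin, 8, 11), (fin, 9, 11), (k2, 1, 27), (k2, 3, 27), (k2, 5, 27), (k2, 7, 27), (ops, 1, 27), (ops, 3, 27), (ops, 5, 27), (ops, 7, 27), (p2, 1, 11), (p2, 7, 11), (p2, 8, 11), (p2, 9, 11), (x1, 1, 11), (x1, 7, 11), (x1, 8, 11), (x1, 9, 11), (x3, 1, 27), (x3, 3, 27), (x3, 5, 27), (x3, 7, 27)}
σ[mgr < 24]: keep tuples satisfying mgr < 24 → {(fin, 1, 11), (fin, 7, 11), (fin, 8, 11), (fin, 9, 11), (p2, 1, 11), (p2, 7, 11), (p2, 8, 11), (p2, 9, 11), (x1, 1, 11), (x1, 7, 11), (x1, 8, 11), (x1, 9, 11)}

{(fin, 1, 11), (fin, 7, 11), (fin, 8, 11), (fin, 9, 11), (p2, 1, 11), (p2, 7, 11), (p2, 8, 11), (p2, 9, 11), (x1, 1, 11), (x1, 7, 11), (x1, 8, 11), (x1, 9, 11)}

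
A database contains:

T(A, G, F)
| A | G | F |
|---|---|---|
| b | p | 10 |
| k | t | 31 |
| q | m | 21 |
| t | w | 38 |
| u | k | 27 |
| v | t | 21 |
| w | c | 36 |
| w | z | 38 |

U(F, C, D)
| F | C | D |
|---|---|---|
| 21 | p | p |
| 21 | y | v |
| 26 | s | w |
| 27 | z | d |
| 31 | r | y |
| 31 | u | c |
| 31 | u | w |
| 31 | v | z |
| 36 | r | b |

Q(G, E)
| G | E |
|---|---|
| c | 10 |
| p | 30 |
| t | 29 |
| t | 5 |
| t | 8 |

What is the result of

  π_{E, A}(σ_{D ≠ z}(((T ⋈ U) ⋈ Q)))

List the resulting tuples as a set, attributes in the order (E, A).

{(10, w), (29, k), (29, v), (5, k), (5, v), (8, k), (8, v)}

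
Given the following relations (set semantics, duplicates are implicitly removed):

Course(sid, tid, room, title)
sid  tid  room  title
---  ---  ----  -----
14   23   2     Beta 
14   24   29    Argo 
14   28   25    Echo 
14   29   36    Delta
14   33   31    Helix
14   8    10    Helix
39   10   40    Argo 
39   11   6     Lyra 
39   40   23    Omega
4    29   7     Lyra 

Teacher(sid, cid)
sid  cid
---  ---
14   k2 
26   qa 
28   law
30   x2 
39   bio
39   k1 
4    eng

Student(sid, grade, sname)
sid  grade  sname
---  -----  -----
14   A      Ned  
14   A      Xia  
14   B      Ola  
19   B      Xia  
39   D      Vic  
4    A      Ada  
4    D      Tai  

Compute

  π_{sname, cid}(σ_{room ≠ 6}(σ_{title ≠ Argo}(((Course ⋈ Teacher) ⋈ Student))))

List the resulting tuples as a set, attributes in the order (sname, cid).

{(Ada, eng), (Ned, k2), (Ola, k2), (Tai, eng), (Vic, bio), (Vic, k1), (Xia, k2)}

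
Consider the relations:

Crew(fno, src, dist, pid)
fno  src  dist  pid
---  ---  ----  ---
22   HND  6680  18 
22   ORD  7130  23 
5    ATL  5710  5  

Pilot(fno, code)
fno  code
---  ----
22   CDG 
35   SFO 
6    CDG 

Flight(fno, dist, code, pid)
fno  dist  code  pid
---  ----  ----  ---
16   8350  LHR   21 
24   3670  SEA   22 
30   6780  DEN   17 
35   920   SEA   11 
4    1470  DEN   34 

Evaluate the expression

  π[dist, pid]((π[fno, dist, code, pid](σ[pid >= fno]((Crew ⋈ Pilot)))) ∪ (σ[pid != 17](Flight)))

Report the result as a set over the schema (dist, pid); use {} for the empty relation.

Joining Crew and Pilot on fno yields {(22, HND, 6680, 18, CDG), (22, ORD, 7130, 23, CDG)}.
Selection pid >= fno: {(22, ORD, 7130, 23, CDG)}
π[fno, dist, code, pid]: project onto (fno, dist, code, pid) → {(22, 7130, CDG, 23)}
Selection pid != 17: {(16, 8350, LHR, 21), (24, 3670, SEA, 22), (35, 920, SEA, 11), (4, 1470, DEN, 34)}
Union: {(22, 7130, CDG, 23)} with {(16, 8350, LHR, 21), (24, 3670, SEA, 22), (35, 920, SEA, 11), (4, 1470, DEN, 34)} → {(16, 8350, LHR, 21), (22, 7130, CDG, 23), (24, 3670, SEA, 22), (35, 920, SEA, 11), (4, 1470, DEN, 34)}
π[dist, pid]: project onto (dist, pid) → {(1470, 34), (3670, 22), (7130, 23), (8350, 21), (920, 11)}

{(1470, 34), (3670, 22), (7130, 23), (8350, 21), (920, 11)}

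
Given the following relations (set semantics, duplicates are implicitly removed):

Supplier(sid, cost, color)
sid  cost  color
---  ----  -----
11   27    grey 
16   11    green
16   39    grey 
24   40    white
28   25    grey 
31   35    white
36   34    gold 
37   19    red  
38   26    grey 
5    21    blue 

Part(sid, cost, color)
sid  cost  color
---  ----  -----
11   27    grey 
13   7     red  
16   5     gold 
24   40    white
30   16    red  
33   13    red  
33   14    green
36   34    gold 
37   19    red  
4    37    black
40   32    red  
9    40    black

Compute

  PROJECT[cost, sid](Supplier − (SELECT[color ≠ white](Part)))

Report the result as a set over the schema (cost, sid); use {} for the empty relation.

Apply σ_{color ≠ white}; surviving tuples: {(11, 27, grey), (13, 7, red), (16, 5, gold), (30, 16, red), (33, 13, red), (33, 14, green), (36, 34, gold), (37, 19, red), (4, 37, black), (40, 32, red), (9, 40, black)}
Taking the difference: {(16, 11, green), (16, 39, grey), (24, 40, white), (28, 25, grey), (31, 35, white), (38, 26, grey), (5, 21, blue)}
π[cost, sid]: project onto (cost, sid) → {(11, 16), (21, 5), (25, 28), (26, 38), (35, 31), (39, 16), (40, 24)}

{(11, 16), (21, 5), (25, 28), (26, 38), (35, 31), (39, 16), (40, 24)}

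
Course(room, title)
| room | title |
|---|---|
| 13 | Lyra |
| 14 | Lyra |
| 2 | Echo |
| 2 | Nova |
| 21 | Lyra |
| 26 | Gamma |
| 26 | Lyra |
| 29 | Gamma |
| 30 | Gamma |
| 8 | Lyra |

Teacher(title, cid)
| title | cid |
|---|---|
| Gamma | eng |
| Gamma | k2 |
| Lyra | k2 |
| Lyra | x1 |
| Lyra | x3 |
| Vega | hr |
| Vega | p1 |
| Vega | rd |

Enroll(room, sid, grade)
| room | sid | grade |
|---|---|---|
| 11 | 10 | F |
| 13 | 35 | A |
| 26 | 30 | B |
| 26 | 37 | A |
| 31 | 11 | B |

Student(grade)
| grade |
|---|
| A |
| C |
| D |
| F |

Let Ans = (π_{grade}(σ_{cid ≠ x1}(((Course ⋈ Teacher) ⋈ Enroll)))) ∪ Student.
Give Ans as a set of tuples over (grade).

{A, B, C, D, F}

Joining Course and Teacher on title yields {(13, Lyra, k2), (13, Lyra, x1), (13, Lyra, x3), (14, Lyra, k2), (14, Lyra, x1), (14, Lyra, x3), (21, Lyra, k2), (21, Lyra, x1), (21, Lyra, x3), (26, Gamma, eng), (26, Gamma, k2), (26, Lyra, k2), (26, Lyra, x1), (26, Lyra, x3), (29, Gamma, eng), (29, Gamma, k2), (30, Gamma, eng), (30, Gamma, k2), (8, Lyra, k2), (8, Lyra, x1), (8, Lyra, x3)}.
Joining (Course ⋈ Teacher) and Enroll on room yields {(13, Lyra, k2, 35, A), (13, Lyra, x1, 35, A), (13, Lyra, x3, 35, A), (26, Gamma, eng, 30, B), (26, Gamma, eng, 37, A), (26, Gamma, k2, 30, B), (26, Gamma, k2, 37, A), (26, Lyra, k2, 30, B), (26, Lyra, k2, 37, A), (26, Lyra, x1, 30, B), (26, Lyra, x1, 37, A), (26, Lyra, x3, 30, B), (26, Lyra, x3, 37, A)}.
Apply σ_{cid ≠ x1}; surviving tuples: {(13, Lyra, k2, 35, A), (13, Lyra, x3, 35, A), (26, Gamma, eng, 30, B), (26, Gamma, eng, 37, A), (26, Gamma, k2, 30, B), (26, Gamma, k2, 37, A), (26, Lyra, k2, 30, B), (26, Lyra, k2, 37, A), (26, Lyra, x3, 30, B), (26, Lyra, x3, 37, A)}
Keep only column(s) grade (8 duplicate(s) eliminated): {A, B}
Union: {A, B} with {A, C, D, F} → {A, B, C, D, F}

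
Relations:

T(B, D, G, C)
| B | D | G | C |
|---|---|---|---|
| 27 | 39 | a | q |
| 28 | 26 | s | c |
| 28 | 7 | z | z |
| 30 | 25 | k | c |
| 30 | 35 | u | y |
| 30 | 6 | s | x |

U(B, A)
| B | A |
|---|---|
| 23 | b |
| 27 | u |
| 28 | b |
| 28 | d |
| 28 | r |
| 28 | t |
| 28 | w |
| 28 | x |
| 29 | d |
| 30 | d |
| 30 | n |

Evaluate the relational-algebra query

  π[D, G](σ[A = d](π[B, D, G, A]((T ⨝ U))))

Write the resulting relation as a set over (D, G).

{(25, k), (26, s), (35, u), (6, s), (7, z)}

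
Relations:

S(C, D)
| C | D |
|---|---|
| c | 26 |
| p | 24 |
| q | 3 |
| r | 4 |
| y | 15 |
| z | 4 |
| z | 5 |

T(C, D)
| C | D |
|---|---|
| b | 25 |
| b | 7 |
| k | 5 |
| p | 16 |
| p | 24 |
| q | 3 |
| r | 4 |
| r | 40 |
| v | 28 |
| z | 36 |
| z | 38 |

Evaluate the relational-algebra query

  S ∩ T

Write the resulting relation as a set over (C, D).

{(p, 24), (q, 3), (r, 4)}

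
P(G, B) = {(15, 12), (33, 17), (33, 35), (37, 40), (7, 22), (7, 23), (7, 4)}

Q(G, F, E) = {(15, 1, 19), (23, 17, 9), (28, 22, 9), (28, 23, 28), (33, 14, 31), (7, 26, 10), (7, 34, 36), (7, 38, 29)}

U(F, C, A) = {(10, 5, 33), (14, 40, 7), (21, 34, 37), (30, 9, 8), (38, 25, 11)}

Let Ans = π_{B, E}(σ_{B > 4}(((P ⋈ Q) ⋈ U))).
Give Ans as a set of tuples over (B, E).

Natural join on G: {(15, 12, 1, 19), (33, 17, 14, 31), (33, 35, 14, 31), (7, 22, 26, 10), (7, 22, 34, 36), (7, 22, 38, 29), (7, 23, 26, 10), (7, 23, 34, 36), (7, 23, 38, 29), (7, 4, 26, 10), (7, 4, 34, 36), (7, 4, 38, 29)}
Natural join on F: {(33, 17, 14, 31, 40, 7), (33, 35, 14, 31, 40, 7), (7, 22, 38, 29, 25, 11), (7, 23, 38, 29, 25, 11), (7, 4, 38, 29, 25, 11)}
Apply σ_{B > 4}; surviving tuples: {(33, 17, 14, 31, 40, 7), (33, 35, 14, 31, 40, 7), (7, 22, 38, 29, 25, 11), (7, 23, 38, 29, 25, 11)}
Keep only column(s) B, E: {(17, 31), (22, 29), (23, 29), (35, 31)}

{(17, 31), (22, 29), (23, 29), (35, 31)}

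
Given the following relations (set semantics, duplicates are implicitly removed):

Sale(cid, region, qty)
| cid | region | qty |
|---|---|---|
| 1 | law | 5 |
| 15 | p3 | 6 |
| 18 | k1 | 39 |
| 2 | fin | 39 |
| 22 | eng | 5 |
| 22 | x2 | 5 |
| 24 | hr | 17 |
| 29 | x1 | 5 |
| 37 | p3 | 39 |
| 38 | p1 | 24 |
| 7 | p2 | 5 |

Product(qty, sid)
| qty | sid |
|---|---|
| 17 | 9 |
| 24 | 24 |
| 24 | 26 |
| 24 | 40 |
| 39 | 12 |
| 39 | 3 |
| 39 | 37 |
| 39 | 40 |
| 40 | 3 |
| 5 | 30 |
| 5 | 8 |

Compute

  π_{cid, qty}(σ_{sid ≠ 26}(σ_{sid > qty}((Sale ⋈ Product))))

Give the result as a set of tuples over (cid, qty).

{(1, 5), (18, 39), (2, 39), (22, 5), (29, 5), (37, 39), (38, 24), (7, 5)}

Natural join on qty: {(1, law, 5, 30), (1, law, 5, 8), (18, k1, 39, 12), (18, k1, 39, 3), (18, k1, 39, 37), (18, k1, 39, 40), (2, fin, 39, 12), (2, fin, 39, 3), (2, fin, 39, 37), (2, fin, 39, 40), (22, eng, 5, 30), (22, eng, 5, 8), (22, x2, 5, 30), (22, x2, 5, 8), (24, hr, 17, 9), (29, x1, 5, 30), (29, x1, 5, 8), (37, p3, 39, 12), (37, p3, 39, 3), (37, p3, 39, 37), (37, p3, 39, 40), (38, p1, 24, 24), (38, p1, 24, 26), (38, p1, 24, 40), (7, p2, 5, 30), (7, p2, 5, 8)}
σ[sid > qty]: keep tuples satisfying sid > qty → {(1, law, 5, 30), (1, law, 5, 8), (18, k1, 39, 40), (2, fin, 39, 40), (22, eng, 5, 30), (22, eng, 5, 8), (22, x2, 5, 30), (22, x2, 5, 8), (29, x1, 5, 30), (29, x1, 5, 8), (37, p3, 39, 40), (38, p1, 24, 26), (38, p1, 24, 40), (7, p2, 5, 30), (7, p2, 5, 8)}
σ[sid ≠ 26]: keep tuples satisfying sid ≠ 26 → {(1, law, 5, 30), (1, law, 5, 8), (18, k1, 39, 40), (2, fin, 39, 40), (22, eng, 5, 30), (22, eng, 5, 8), (22, x2, 5, 30), (22, x2, 5, 8), (29, x1, 5, 30), (29, x1, 5, 8), (37, p3, 39, 40), (38, p1, 24, 40), (7, p2, 5, 30), (7, p2, 5, 8)}
π_{cid, qty} gives {(1, 5), (18, 39), (2, 39), (22, 5), (29, 5), (37, 39), (38, 24), (7, 5)} (6 duplicate(s) eliminated).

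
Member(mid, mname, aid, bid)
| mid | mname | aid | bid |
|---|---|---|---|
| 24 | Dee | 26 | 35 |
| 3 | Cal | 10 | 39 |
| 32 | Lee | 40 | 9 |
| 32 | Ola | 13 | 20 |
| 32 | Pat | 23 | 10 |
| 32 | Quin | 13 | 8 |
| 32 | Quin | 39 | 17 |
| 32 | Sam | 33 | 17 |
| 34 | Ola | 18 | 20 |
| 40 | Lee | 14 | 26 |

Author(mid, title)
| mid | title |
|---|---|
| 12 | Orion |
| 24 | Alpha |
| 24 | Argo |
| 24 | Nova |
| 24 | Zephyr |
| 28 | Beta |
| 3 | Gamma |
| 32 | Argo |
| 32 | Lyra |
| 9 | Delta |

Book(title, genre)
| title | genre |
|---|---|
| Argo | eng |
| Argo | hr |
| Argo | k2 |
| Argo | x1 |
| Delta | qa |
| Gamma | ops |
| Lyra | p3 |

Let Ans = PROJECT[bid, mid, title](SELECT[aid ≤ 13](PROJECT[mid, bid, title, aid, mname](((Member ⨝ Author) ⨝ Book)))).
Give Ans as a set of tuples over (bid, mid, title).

{(20, 32, Argo), (20, 32, Lyra), (39, 3, Gamma), (8, 32, Argo), (8, 32, Lyra)}

Joining Member and Author on mid yields {(24, Dee, 26, 35, Alpha), (24, Dee, 26, 35, Argo), (24, Dee, 26, 35, Nova), (24, Dee, 26, 35, Zephyr), (3, Cal, 10, 39, Gamma), (32, Lee, 40, 9, Argo), (32, Lee, 40, 9, Lyra), (32, Ola, 13, 20, Argo), (32, Ola, 13, 20, Lyra), (32, Pat, 23, 10, Argo), (32, Pat, 23, 10, Lyra), (32, Quin, 13, 8, Argo), (32, Quin, 13, 8, Lyra), (32, Quin, 39, 17, Argo), (32, Quin, 39, 17, Lyra), (32, Sam, 33, 17, Argo), (32, Sam, 33, 17, Lyra)}.
Joining (Member ⨝ Author) and Book on title yields {(24, Dee, 26, 35, Argo, eng), (24, Dee, 26, 35, Argo, hr), (24, Dee, 26, 35, Argo, k2), (24, Dee, 26, 35, Argo, x1), (3, Cal, 10, 39, Gamma, ops), (32, Lee, 40, 9, Argo, eng), (32, Lee, 40, 9, Argo, hr), (32, Lee, 40, 9, Argo, k2), (32, Lee, 40, 9, Argo, x1), (32, Lee, 40, 9, Lyra, p3), (32, Ola, 13, 20, Argo, eng), (32, Ola, 13, 20, Argo, hr), (32, Ola, 13, 20, Argo, k2), (32, Ola, 13, 20, Argo, x1), (32, Ola, 13, 20, Lyra, p3), (32, Pat, 23, 10, Argo, eng), (32, Pat, 23, 10, Argo, hr), (32, Pat, 23, 10, Argo, k2), (32, Pat, 23, 10, Argo, x1), (32, Pat, 23, 10, Lyra, p3), (32, Quin, 13, 8, Argo, eng), (32, Quin, 13, 8, Argo, hr), (32, Quin, 13, 8, Argo, k2), (32, Quin, 13, 8, Argo, x1), (32, Quin, 13, 8, Lyra, p3), (32, Quin, 39, 17, Argo, eng), (32, Quin, 39, 17, Argo, hr), (32, Quin, 39, 17, Argo, k2), (32, Quin, 39, 17, Argo, x1), (32, Quin, 39, 17, Lyra, p3), (32, Sam, 33, 17, Argo, eng), (32, Sam, 33, 17, Argo, hr), (32, Sam, 33, 17, Argo, k2), (32, Sam, 33, 17, Argo, x1), (32, Sam, 33, 17, Lyra, p3)}.
Keep only column(s) mid, bid, title, aid, mname (21 duplicate(s) eliminated): {(24, 35, Argo, 26, Dee), (3, 39, Gamma, 10, Cal), (32, 10, Argo, 23, Pat), (32, 10, Lyra, 23, Pat), (32, 17, Argo, 33, Sam), (32, 17, Argo, 39, Quin), (32, 17, Lyra, 33, Sam), (32, 17, Lyra, 39, Quin), (32, 20, Argo, 13, Ola), (32, 20, Lyra, 13, Ola), (32, 8, Argo, 13, Quin), (32, 8, Lyra, 13, Quin), (32, 9, Argo, 40, Lee), (32, 9, Lyra, 40, Lee)}
σ[aid ≤ 13]: keep tuples satisfying aid ≤ 13 → {(3, 39, Gamma, 10, Cal), (32, 20, Argo, 13, Ola), (32, 20, Lyra, 13, Ola), (32, 8, Argo, 13, Quin), (32, 8, Lyra, 13, Quin)}
Keep only column(s) bid, mid, title: {(20, 32, Argo), (20, 32, Lyra), (39, 3, Gamma), (8, 32, Argo), (8, 32, Lyra)}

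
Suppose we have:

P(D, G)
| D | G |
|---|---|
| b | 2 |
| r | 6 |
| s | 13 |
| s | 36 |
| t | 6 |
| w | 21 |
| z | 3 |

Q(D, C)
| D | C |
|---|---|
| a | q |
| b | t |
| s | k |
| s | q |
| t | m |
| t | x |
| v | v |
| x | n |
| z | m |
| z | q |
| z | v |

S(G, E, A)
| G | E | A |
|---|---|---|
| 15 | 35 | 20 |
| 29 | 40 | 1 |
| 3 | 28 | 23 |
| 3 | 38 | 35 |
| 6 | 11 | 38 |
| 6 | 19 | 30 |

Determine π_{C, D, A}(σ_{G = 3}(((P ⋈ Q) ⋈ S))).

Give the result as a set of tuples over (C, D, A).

{(m, z, 23), (m, z, 35), (q, z, 23), (q, z, 35), (v, z, 23), (v, z, 35)}

Natural join on D: {(b, 2, t), (s, 13, k), (s, 13, q), (s, 36, k), (s, 36, q), (t, 6, m), (t, 6, x), (z, 3, m), (z, 3, q), (z, 3, v)}
Natural join on G: {(t, 6, m, 11, 38), (t, 6, m, 19, 30), (t, 6, x, 11, 38), (t, 6, x, 19, 30), (z, 3, m, 28, 23), (z, 3, m, 38, 35), (z, 3, q, 28, 23), (z, 3, q, 38, 35), (z, 3, v, 28, 23), (z, 3, v, 38, 35)}
Apply σ_{G = 3}; surviving tuples: {(z, 3, m, 28, 23), (z, 3, m, 38, 35), (z, 3, q, 28, 23), (z, 3, q, 38, 35), (z, 3, v, 28, 23), (z, 3, v, 38, 35)}
π[C, D, A]: project onto (C, D, A) → {(m, z, 23), (m, z, 35), (q, z, 23), (q, z, 35), (v, z, 23), (v, z, 35)}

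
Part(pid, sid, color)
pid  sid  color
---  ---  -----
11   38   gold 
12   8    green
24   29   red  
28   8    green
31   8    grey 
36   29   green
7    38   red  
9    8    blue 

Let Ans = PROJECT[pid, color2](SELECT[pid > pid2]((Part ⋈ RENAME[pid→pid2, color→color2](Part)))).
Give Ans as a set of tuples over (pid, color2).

ρ[pid→pid2, color→color2]: schema becomes (pid2, sid, color2); tuples unchanged.
Part ⋈ RENAME[pid→pid2, color→color2](Part) (natural join on sid): {(11, 38, gold, 11, gold), (11, 38, gold, 7, red), (12, 8, green, 12, green), (12, 8, green, 28, green), (12, 8, green, 31, grey), (12, 8, green, 9, blue), (24, 29, red, 24, red), (24, 29, red, 36, green), (28, 8, green, 12, green), (28, 8, green, 28, green), (28, 8, green, 31, grey), (28, 8, green, 9, blue), (31, 8, grey, 12, green), (31, 8, grey, 28, green), (31, 8, grey, 31, grey), (31, 8, grey, 9, blue), (36, 29, green, 24, red), (36, 29, green, 36, green), (7, 38, red, 11, gold), (7, 38, red, 7, red), (9, 8, blue, 12, green), (9, 8, blue, 28, green), (9, 8, blue, 31, grey), (9, 8, blue, 9, blue)}
Apply σ_{pid > pid2}; surviving tuples: {(11, 38, gold, 7, red), (12, 8, green, 9, blue), (28, 8, green, 12, green), (28, 8, green, 9, blue), (31, 8, grey, 12, green), (31, 8, grey, 28, green), (31, 8, grey, 9, blue), (36, 29, green, 24, red)}
Projecting to pid, color2 (1 duplicate(s) eliminated): {(11, red), (12, blue), (28, blue), (28, green), (31, blue), (31, green), (36, red)}

{(11, red), (12, blue), (28, blue), (28, green), (31, blue), (31, green), (36, red)}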